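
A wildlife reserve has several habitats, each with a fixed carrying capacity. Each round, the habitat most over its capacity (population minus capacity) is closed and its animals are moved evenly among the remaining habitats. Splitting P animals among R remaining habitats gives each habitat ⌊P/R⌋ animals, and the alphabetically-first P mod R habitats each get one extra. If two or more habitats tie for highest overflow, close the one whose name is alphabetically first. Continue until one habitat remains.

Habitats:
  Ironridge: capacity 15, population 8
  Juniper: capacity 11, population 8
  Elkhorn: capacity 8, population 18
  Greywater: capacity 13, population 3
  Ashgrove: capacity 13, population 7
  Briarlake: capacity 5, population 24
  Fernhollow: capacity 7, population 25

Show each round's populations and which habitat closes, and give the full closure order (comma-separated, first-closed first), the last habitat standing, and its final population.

Round 1: Ashgrove=7 Briarlake=24 Elkhorn=18 Fernhollow=25 Greywater=3 Ironridge=8 Juniper=8 → close Briarlake (overflow 19)
  24÷6 = 4 each, +1 to first 0
Round 2: Ashgrove=11 Elkhorn=22 Fernhollow=29 Greywater=7 Ironridge=12 Juniper=12 → close Fernhollow (overflow 22)
  29÷5 = 5 each, +1 to first 4
Round 3: Ashgrove=17 Elkhorn=28 Greywater=13 Ironridge=18 Juniper=17 → close Elkhorn (overflow 20)
  28÷4 = 7 each, +1 to first 0
Round 4: Ashgrove=24 Greywater=20 Ironridge=25 Juniper=24 → close Juniper (overflow 13)
  24÷3 = 8 each, +1 to first 0
Round 5: Ashgrove=32 Greywater=28 Ironridge=33 → close Ashgrove (overflow 19)
  32÷2 = 16 each, +1 to first 0
Round 6: Greywater=44 Ironridge=49 → close Ironridge (overflow 34)
  49÷1 = 49 each, +1 to first 0

Closure order: Briarlake, Fernhollow, Elkhorn, Juniper, Ashgrove, Ironridge
Last habitat: Greywater with 93 animals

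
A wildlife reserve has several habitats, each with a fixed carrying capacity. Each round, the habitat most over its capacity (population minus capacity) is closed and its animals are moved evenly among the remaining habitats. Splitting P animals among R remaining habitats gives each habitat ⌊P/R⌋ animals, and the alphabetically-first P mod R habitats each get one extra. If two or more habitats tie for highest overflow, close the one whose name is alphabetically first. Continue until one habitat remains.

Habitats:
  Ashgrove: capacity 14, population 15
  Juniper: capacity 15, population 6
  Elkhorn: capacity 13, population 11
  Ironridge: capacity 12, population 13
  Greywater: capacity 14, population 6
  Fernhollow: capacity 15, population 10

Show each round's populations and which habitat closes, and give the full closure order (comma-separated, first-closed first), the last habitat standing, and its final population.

Round 1: Ashgrove=15 Elkhorn=11 Fernhollow=10 Greywater=6 Ironridge=13 Juniper=6 → close Ashgrove (overflow 1)
  15÷5 = 3 each, +1 to first 0
Round 2: Elkhorn=14 Fernhollow=13 Greywater=9 Ironridge=16 Juniper=9 → close Ironridge (overflow 4)
  16÷4 = 4 each, +1 to first 0
Round 3: Elkhorn=18 Fernhollow=17 Greywater=13 Juniper=13 → close Elkhorn (overflow 5)
  18÷3 = 6 each, +1 to first 0
Round 4: Fernhollow=23 Greywater=19 Juniper=19 → close Fernhollow (overflow 8)
  23÷2 = 11 each, +1 to first 1
Round 5: Greywater=31 Juniper=30 → close Greywater (overflow 17)
  31÷1 = 31 each, +1 to first 0

Closure order: Ashgrove, Ironridge, Elkhorn, Fernhollow, Greywater
Last habitat: Juniper with 61 animals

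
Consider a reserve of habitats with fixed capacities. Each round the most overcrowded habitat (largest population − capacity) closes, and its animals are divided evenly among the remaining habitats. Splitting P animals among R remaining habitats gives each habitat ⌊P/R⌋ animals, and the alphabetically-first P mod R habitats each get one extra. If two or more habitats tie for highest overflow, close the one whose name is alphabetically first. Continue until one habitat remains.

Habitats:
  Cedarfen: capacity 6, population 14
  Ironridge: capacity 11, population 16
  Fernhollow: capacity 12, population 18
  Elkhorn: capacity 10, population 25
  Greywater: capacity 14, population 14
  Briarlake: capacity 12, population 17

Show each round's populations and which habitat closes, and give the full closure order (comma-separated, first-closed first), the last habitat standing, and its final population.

Closure order: Elkhorn, Cedarfen, Fernhollow, Briarlake, Ironridge
Last habitat: Greywater with 104 animals

Round 1: Briarlake=17 Cedarfen=14 Elkhorn=25 Fernhollow=18 Greywater=14 Ironridge=16 → close Elkhorn (overflow 15)
  25÷5 = 5 each, +1 to first 0
Round 2: Briarlake=22 Cedarfen=19 Fernhollow=23 Greywater=19 Ironridge=21 → close Cedarfen (overflow 13)
  19÷4 = 4 each, +1 to first 3
Round 3: Briarlake=27 Fernhollow=28 Greywater=24 Ironridge=25 → close Fernhollow (overflow 16)
  28÷3 = 9 each, +1 to first 1
Round 4: Briarlake=37 Greywater=33 Ironridge=34 → close Briarlake (overflow 25)
  37÷2 = 18 each, +1 to first 1
Round 5: Greywater=52 Ironridge=52 → close Ironridge (overflow 41)
  52÷1 = 52 each, +1 to first 0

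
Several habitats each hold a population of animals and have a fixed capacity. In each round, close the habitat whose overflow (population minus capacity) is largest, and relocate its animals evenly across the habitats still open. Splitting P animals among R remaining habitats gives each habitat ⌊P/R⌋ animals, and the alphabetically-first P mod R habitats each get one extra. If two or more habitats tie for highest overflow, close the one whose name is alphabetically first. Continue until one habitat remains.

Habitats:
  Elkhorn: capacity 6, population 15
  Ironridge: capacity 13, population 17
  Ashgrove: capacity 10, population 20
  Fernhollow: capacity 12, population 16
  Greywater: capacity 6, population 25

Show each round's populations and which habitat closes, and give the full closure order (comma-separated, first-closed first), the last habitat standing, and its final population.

Closure order: Greywater, Ashgrove, Elkhorn, Fernhollow
Last habitat: Ironridge with 93 animals

Round 1: Ashgrove=20 Elkhorn=15 Fernhollow=16 Greywater=25 Ironridge=17 → close Greywater (overflow 19)
  25÷4 = 6 each, +1 to first 1
Round 2: Ashgrove=27 Elkhorn=21 Fernhollow=22 Ironridge=23 → close Ashgrove (overflow 17)
  27÷3 = 9 each, +1 to first 0
Round 3: Elkhorn=30 Fernhollow=31 Ironridge=32 → close Elkhorn (overflow 24)
  30÷2 = 15 each, +1 to first 0
Round 4: Fernhollow=46 Ironridge=47 → close Fernhollow (overflow 34)
  46÷1 = 46 each, +1 to first 0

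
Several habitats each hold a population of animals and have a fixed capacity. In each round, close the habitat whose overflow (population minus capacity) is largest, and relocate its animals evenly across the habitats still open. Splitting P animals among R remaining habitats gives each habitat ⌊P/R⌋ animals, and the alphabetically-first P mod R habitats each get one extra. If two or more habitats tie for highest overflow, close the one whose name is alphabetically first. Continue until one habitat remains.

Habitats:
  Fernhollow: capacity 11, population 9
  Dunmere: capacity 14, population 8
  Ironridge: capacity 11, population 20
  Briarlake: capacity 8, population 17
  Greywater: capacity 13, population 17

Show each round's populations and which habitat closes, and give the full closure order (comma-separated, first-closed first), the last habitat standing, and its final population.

Round 1: Briarlake=17 Dunmere=8 Fernhollow=9 Greywater=17 Ironridge=20 → close Briarlake (overflow 9)
  17÷4 = 4 each, +1 to first 1
Round 2: Dunmere=13 Fernhollow=13 Greywater=21 Ironridge=24 → close Ironridge (overflow 13)
  24÷3 = 8 each, +1 to first 0
Round 3: Dunmere=21 Fernhollow=21 Greywater=29 → close Greywater (overflow 16)
  29÷2 = 14 each, +1 to first 1
Round 4: Dunmere=36 Fernhollow=35 → close Fernhollow (overflow 24)
  35÷1 = 35 each, +1 to first 0

Closure order: Briarlake, Ironridge, Greywater, Fernhollow
Last habitat: Dunmere with 71 animals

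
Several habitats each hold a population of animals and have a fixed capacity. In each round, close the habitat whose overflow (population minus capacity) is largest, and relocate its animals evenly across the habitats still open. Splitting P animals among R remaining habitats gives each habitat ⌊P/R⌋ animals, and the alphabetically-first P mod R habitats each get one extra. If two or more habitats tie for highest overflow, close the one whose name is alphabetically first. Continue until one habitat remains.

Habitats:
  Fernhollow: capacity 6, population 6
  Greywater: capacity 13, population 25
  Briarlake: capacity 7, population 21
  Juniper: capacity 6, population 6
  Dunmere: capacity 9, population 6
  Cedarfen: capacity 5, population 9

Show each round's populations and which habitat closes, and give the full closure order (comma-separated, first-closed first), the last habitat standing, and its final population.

Round 1: Briarlake=21 Cedarfen=9 Dunmere=6 Fernhollow=6 Greywater=25 Juniper=6 → close Briarlake (overflow 14)
  21÷5 = 4 each, +1 to first 1
Round 2: Cedarfen=14 Dunmere=10 Fernhollow=10 Greywater=29 Juniper=10 → close Greywater (overflow 16)
  29÷4 = 7 each, +1 to first 1
Round 3: Cedarfen=22 Dunmere=17 Fernhollow=17 Juniper=17 → close Cedarfen (overflow 17)
  22÷3 = 7 each, +1 to first 1
Round 4: Dunmere=25 Fernhollow=24 Juniper=24 → close Fernhollow (overflow 18)
  24÷2 = 12 each, +1 to first 0
Round 5: Dunmere=37 Juniper=36 → close Juniper (overflow 30)
  36÷1 = 36 each, +1 to first 0

Closure order: Briarlake, Greywater, Cedarfen, Fernhollow, Juniper
Last habitat: Dunmere with 73 animals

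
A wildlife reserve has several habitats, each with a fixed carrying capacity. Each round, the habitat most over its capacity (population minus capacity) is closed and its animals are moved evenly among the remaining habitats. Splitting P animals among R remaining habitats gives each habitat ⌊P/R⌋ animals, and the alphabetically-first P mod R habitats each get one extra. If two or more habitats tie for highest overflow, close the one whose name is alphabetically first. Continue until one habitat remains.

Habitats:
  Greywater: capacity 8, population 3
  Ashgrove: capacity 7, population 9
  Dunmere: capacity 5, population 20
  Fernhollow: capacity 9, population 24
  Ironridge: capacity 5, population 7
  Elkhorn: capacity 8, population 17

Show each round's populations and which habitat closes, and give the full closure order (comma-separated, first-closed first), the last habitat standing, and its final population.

Round 1: Ashgrove=9 Dunmere=20 Elkhorn=17 Fernhollow=24 Greywater=3 Ironridge=7 → close Dunmere (overflow 15)
  20÷5 = 4 each, +1 to first 0
Round 2: Ashgrove=13 Elkhorn=21 Fernhollow=28 Greywater=7 Ironridge=11 → close Fernhollow (overflow 19)
  28÷4 = 7 each, +1 to first 0
Round 3: Ashgrove=20 Elkhorn=28 Greywater=14 Ironridge=18 → close Elkhorn (overflow 20)
  28÷3 = 9 each, +1 to first 1
Round 4: Ashgrove=30 Greywater=23 Ironridge=27 → close Ashgrove (overflow 23)
  30÷2 = 15 each, +1 to first 0
Round 5: Greywater=38 Ironridge=42 → close Ironridge (overflow 37)
  42÷1 = 42 each, +1 to first 0

Closure order: Dunmere, Fernhollow, Elkhorn, Ashgrove, Ironridge
Last habitat: Greywater with 80 animals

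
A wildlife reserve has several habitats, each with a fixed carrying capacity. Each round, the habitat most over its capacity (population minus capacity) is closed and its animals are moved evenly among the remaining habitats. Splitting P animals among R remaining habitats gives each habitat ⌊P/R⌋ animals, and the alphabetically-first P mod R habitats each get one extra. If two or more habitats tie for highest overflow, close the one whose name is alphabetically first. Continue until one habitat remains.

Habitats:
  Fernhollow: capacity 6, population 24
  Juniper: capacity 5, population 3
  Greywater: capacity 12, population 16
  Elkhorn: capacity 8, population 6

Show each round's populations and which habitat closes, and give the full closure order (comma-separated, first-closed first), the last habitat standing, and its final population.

Round 1: Elkhorn=6 Fernhollow=24 Greywater=16 Juniper=3 → close Fernhollow (overflow 18)
  24÷3 = 8 each, +1 to first 0
Round 2: Elkhorn=14 Greywater=24 Juniper=11 → close Greywater (overflow 12)
  24÷2 = 12 each, +1 to first 0
Round 3: Elkhorn=26 Juniper=23 → close Elkhorn (overflow 18)
  26÷1 = 26 each, +1 to first 0

Closure order: Fernhollow, Greywater, Elkhorn
Last habitat: Juniper with 49 animals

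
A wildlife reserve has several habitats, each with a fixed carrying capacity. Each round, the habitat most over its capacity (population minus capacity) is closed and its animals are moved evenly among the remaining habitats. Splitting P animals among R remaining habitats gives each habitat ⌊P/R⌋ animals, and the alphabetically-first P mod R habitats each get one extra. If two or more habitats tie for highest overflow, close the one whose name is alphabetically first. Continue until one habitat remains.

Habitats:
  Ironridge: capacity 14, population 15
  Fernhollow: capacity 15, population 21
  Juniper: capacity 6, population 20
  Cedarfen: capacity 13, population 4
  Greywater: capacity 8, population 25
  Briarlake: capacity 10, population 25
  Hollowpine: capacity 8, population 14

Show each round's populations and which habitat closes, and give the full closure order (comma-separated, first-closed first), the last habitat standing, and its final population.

Round 1: Briarlake=25 Cedarfen=4 Fernhollow=21 Greywater=25 Hollowpine=14 Ironridge=15 Juniper=20 → close Greywater (overflow 17)
  25÷6 = 4 each, +1 to first 1
Round 2: Briarlake=30 Cedarfen=8 Fernhollow=25 Hollowpine=18 Ironridge=19 Juniper=24 → close Briarlake (overflow 20)
  30÷5 = 6 each, +1 to first 0
Round 3: Cedarfen=14 Fernhollow=31 Hollowpine=24 Ironridge=25 Juniper=30 → close Juniper (overflow 24)
  30÷4 = 7 each, +1 to first 2
Round 4: Cedarfen=22 Fernhollow=39 Hollowpine=31 Ironridge=32 → close Fernhollow (overflow 24)
  39÷3 = 13 each, +1 to first 0
Round 5: Cedarfen=35 Hollowpine=44 Ironridge=45 → close Hollowpine (overflow 36)
  44÷2 = 22 each, +1 to first 0
Round 6: Cedarfen=57 Ironridge=67 → close Ironridge (overflow 53)
  67÷1 = 67 each, +1 to first 0

Closure order: Greywater, Briarlake, Juniper, Fernhollow, Hollowpine, Ironridge
Last habitat: Cedarfen with 124 animals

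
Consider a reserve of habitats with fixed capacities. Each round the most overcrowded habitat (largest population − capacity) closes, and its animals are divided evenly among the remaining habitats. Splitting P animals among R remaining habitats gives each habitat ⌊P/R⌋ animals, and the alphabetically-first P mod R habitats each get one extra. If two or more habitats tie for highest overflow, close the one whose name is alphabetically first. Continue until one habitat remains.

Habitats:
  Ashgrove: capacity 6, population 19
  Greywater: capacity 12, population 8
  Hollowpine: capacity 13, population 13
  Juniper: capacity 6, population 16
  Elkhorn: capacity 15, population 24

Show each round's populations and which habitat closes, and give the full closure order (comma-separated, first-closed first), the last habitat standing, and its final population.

Round 1: Ashgrove=19 Elkhorn=24 Greywater=8 Hollowpine=13 Juniper=16 → close Ashgrove (overflow 13)
  19÷4 = 4 each, +1 to first 3
Round 2: Elkhorn=29 Greywater=13 Hollowpine=18 Juniper=20 → close Elkhorn (overflow 14)
  29÷3 = 9 each, +1 to first 2
Round 3: Greywater=23 Hollowpine=28 Juniper=29 → close Juniper (overflow 23)
  29÷2 = 14 each, +1 to first 1
Round 4: Greywater=38 Hollowpine=42 → close Hollowpine (overflow 29)
  42÷1 = 42 each, +1 to first 0

Closure order: Ashgrove, Elkhorn, Juniper, Hollowpine
Last habitat: Greywater with 80 animals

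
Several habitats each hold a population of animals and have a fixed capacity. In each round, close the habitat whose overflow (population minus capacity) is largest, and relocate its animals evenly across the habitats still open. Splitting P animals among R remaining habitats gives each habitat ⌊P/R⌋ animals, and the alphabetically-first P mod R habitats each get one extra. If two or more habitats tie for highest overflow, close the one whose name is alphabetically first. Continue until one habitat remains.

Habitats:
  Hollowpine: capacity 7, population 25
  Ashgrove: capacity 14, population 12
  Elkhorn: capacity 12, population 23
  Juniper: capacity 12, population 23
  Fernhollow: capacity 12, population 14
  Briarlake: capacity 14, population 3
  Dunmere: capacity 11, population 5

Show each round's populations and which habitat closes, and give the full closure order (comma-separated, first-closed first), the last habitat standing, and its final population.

Round 1: Ashgrove=12 Briarlake=3 Dunmere=5 Elkhorn=23 Fernhollow=14 Hollowpine=25 Juniper=23 → close Hollowpine (overflow 18)
  25÷6 = 4 each, +1 to first 1
Round 2: Ashgrove=17 Briarlake=7 Dunmere=9 Elkhorn=27 Fernhollow=18 Juniper=27 → close Elkhorn (overflow 15)
  27÷5 = 5 each, +1 to first 2
Round 3: Ashgrove=23 Briarlake=13 Dunmere=14 Fernhollow=23 Juniper=32 → close Juniper (overflow 20)
  32÷4 = 8 each, +1 to first 0
Round 4: Ashgrove=31 Briarlake=21 Dunmere=22 Fernhollow=31 → close Fernhollow (overflow 19)
  31÷3 = 10 each, +1 to first 1
Round 5: Ashgrove=42 Briarlake=31 Dunmere=32 → close Ashgrove (overflow 28)
  42÷2 = 21 each, +1 to first 0
Round 6: Briarlake=52 Dunmere=53 → close Dunmere (overflow 42)
  53÷1 = 53 each, +1 to first 0

Closure order: Hollowpine, Elkhorn, Juniper, Fernhollow, Ashgrove, Dunmere
Last habitat: Briarlake with 105 animals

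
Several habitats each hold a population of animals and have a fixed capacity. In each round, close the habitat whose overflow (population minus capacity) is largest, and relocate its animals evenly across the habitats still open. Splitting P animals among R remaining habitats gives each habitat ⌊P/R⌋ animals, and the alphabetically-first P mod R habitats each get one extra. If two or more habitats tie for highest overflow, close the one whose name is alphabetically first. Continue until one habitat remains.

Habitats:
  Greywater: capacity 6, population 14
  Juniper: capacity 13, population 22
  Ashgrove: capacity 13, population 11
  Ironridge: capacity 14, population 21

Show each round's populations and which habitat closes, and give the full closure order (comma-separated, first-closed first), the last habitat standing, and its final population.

Closure order: Juniper, Greywater, Ironridge
Last habitat: Ashgrove with 68 animals

Round 1: Ashgrove=11 Greywater=14 Ironridge=21 Juniper=22 → close Juniper (overflow 9)
  22÷3 = 7 each, +1 to first 1
Round 2: Ashgrove=19 Greywater=21 Ironridge=28 → close Greywater (overflow 15)
  21÷2 = 10 each, +1 to first 1
Round 3: Ashgrove=30 Ironridge=38 → close Ironridge (overflow 24)
  38÷1 = 38 each, +1 to first 0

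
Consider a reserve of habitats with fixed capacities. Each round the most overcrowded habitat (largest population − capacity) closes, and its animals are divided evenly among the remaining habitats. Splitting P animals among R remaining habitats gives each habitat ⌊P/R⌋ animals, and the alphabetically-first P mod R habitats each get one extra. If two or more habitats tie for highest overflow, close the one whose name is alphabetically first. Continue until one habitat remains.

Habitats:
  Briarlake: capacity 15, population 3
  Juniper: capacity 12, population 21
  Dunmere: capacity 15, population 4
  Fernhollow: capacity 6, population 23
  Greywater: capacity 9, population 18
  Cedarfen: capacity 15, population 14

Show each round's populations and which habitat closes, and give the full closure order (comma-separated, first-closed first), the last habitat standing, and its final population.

Closure order: Fernhollow, Greywater, Juniper, Cedarfen, Briarlake
Last habitat: Dunmere with 83 animals

Round 1: Briarlake=3 Cedarfen=14 Dunmere=4 Fernhollow=23 Greywater=18 Juniper=21 → close Fernhollow (overflow 17)
  23÷5 = 4 each, +1 to first 3
Round 2: Briarlake=8 Cedarfen=19 Dunmere=9 Greywater=22 Juniper=25 → close Greywater (overflow 13)
  22÷4 = 5 each, +1 to first 2
Round 3: Briarlake=14 Cedarfen=25 Dunmere=14 Juniper=30 → close Juniper (overflow 18)
  30÷3 = 10 each, +1 to first 0
Round 4: Briarlake=24 Cedarfen=35 Dunmere=24 → close Cedarfen (overflow 20)
  35÷2 = 17 each, +1 to first 1
Round 5: Briarlake=42 Dunmere=41 → close Briarlake (overflow 27)
  42÷1 = 42 each, +1 to first 0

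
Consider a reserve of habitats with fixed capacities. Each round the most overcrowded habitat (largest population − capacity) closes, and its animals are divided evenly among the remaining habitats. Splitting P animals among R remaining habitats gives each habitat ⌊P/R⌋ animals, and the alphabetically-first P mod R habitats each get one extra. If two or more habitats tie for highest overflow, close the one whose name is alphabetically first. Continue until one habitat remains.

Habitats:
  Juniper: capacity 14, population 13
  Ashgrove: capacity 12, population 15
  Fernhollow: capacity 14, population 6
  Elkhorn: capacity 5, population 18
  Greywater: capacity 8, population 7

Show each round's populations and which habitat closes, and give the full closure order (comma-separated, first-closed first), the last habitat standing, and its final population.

Round 1: Ashgrove=15 Elkhorn=18 Fernhollow=6 Greywater=7 Juniper=13 → close Elkhorn (overflow 13)
  18÷4 = 4 each, +1 to first 2
Round 2: Ashgrove=20 Fernhollow=11 Greywater=11 Juniper=17 → close Ashgrove (overflow 8)
  20÷3 = 6 each, +1 to first 2
Round 3: Fernhollow=18 Greywater=18 Juniper=23 → close Greywater (overflow 10)
  18÷2 = 9 each, +1 to first 0
Round 4: Fernhollow=27 Juniper=32 → close Juniper (overflow 18)
  32÷1 = 32 each, +1 to first 0

Closure order: Elkhorn, Ashgrove, Greywater, Juniper
Last habitat: Fernhollow with 59 animals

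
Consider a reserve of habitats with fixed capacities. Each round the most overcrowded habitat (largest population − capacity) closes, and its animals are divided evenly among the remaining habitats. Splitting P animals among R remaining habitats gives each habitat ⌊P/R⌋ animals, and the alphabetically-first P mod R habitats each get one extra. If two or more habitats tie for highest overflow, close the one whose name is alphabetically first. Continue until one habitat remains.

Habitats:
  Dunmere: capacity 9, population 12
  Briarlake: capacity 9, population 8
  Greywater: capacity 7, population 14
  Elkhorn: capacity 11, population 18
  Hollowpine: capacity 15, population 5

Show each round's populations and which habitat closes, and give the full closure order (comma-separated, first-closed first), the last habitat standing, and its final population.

Closure order: Elkhorn, Greywater, Dunmere, Briarlake
Last habitat: Hollowpine with 57 animals

Round 1: Briarlake=8 Dunmere=12 Elkhorn=18 Greywater=14 Hollowpine=5 → close Elkhorn (overflow 7)
  18÷4 = 4 each, +1 to first 2
Round 2: Briarlake=13 Dunmere=17 Greywater=18 Hollowpine=9 → close Greywater (overflow 11)
  18÷3 = 6 each, +1 to first 0
Round 3: Briarlake=19 Dunmere=23 Hollowpine=15 → close Dunmere (overflow 14)
  23÷2 = 11 each, +1 to first 1
Round 4: Briarlake=31 Hollowpine=26 → close Briarlake (overflow 22)
  31÷1 = 31 each, +1 to first 0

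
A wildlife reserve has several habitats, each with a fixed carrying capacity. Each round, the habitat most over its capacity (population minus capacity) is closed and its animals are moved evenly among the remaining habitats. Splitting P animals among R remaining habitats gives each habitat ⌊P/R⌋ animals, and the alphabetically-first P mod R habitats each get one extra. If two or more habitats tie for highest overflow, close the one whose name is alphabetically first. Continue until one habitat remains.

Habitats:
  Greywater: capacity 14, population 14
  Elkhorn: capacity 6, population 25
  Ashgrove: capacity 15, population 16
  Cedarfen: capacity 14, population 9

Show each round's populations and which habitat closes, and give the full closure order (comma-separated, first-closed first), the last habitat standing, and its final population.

Round 1: Ashgrove=16 Cedarfen=9 Elkhorn=25 Greywater=14 → close Elkhorn (overflow 19)
  25÷3 = 8 each, +1 to first 1
Round 2: Ashgrove=25 Cedarfen=17 Greywater=22 → close Ashgrove (overflow 10)
  25÷2 = 12 each, +1 to first 1
Round 3: Cedarfen=30 Greywater=34 → close Greywater (overflow 20)
  34÷1 = 34 each, +1 to first 0

Closure order: Elkhorn, Ashgrove, Greywater
Last habitat: Cedarfen with 64 animals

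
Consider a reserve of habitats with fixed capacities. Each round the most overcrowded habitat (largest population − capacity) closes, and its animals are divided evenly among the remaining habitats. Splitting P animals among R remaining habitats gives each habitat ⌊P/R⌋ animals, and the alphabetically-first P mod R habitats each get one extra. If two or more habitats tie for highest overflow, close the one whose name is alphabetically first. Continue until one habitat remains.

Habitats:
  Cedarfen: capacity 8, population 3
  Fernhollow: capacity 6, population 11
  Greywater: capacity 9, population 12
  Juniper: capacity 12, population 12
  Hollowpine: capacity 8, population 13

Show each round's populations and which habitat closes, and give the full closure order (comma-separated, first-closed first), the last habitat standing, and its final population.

Closure order: Fernhollow, Hollowpine, Greywater, Juniper
Last habitat: Cedarfen with 51 animals

Round 1: Cedarfen=3 Fernhollow=11 Greywater=12 Hollowpine=13 Juniper=12 → close Fernhollow (overflow 5)
  11÷4 = 2 each, +1 to first 3
Round 2: Cedarfen=6 Greywater=15 Hollowpine=16 Juniper=14 → close Hollowpine (overflow 8)
  16÷3 = 5 each, +1 to first 1
Round 3: Cedarfen=12 Greywater=20 Juniper=19 → close Greywater (overflow 11)
  20÷2 = 10 each, +1 to first 0
Round 4: Cedarfen=22 Juniper=29 → close Juniper (overflow 17)
  29÷1 = 29 each, +1 to first 0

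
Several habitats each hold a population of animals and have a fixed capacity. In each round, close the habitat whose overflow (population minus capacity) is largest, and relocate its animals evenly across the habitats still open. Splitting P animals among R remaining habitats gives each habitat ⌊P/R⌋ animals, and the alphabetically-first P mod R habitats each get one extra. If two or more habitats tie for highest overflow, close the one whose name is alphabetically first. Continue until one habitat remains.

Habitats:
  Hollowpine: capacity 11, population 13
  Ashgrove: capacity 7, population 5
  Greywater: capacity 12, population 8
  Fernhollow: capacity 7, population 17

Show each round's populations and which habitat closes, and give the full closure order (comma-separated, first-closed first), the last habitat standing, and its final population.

Round 1: Ashgrove=5 Fernhollow=17 Greywater=8 Hollowpine=13 → close Fernhollow (overflow 10)
  17÷3 = 5 each, +1 to first 2
Round 2: Ashgrove=11 Greywater=14 Hollowpine=18 → close Hollowpine (overflow 7)
  18÷2 = 9 each, +1 to first 0
Round 3: Ashgrove=20 Greywater=23 → close Ashgrove (overflow 13)
  20÷1 = 20 each, +1 to first 0

Closure order: Fernhollow, Hollowpine, Ashgrove
Last habitat: Greywater with 43 animals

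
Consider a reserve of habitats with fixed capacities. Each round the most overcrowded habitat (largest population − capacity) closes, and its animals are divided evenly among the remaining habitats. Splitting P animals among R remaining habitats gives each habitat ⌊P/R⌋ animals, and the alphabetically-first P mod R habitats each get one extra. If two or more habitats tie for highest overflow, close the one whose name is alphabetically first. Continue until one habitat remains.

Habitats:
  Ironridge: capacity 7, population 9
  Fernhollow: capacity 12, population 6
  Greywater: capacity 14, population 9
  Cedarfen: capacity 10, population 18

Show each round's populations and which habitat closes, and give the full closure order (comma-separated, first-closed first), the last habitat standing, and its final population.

Round 1: Cedarfen=18 Fernhollow=6 Greywater=9 Ironridge=9 → close Cedarfen (overflow 8)
  18÷3 = 6 each, +1 to first 0
Round 2: Fernhollow=12 Greywater=15 Ironridge=15 → close Ironridge (overflow 8)
  15÷2 = 7 each, +1 to first 1
Round 3: Fernhollow=20 Greywater=22 → close Fernhollow (overflow 8)
  20÷1 = 20 each, +1 to first 0

Closure order: Cedarfen, Ironridge, Fernhollow
Last habitat: Greywater with 42 animals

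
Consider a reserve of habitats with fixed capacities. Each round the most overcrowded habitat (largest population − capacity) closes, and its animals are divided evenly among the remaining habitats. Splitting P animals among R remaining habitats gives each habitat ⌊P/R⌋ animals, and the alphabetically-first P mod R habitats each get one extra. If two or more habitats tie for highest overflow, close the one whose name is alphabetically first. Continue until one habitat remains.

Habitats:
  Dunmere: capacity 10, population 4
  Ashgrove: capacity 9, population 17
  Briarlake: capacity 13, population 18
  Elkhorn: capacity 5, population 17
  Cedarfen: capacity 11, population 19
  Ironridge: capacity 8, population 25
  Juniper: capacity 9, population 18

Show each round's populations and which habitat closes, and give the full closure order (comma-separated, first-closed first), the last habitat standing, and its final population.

Closure order: Ironridge, Elkhorn, Ashgrove, Cedarfen, Juniper, Briarlake
Last habitat: Dunmere with 118 animals

Round 1: Ashgrove=17 Briarlake=18 Cedarfen=19 Dunmere=4 Elkhorn=17 Ironridge=25 Juniper=18 → close Ironridge (overflow 17)
  25÷6 = 4 each, +1 to first 1
Round 2: Ashgrove=22 Briarlake=22 Cedarfen=23 Dunmere=8 Elkhorn=21 Juniper=22 → close Elkhorn (overflow 16)
  21÷5 = 4 each, +1 to first 1
Round 3: Ashgrove=27 Briarlake=26 Cedarfen=27 Dunmere=12 Juniper=26 → close Ashgrove (overflow 18)
  27÷4 = 6 each, +1 to first 3
Round 4: Briarlake=33 Cedarfen=34 Dunmere=19 Juniper=32 → close Cedarfen (overflow 23)
  34÷3 = 11 each, +1 to first 1
Round 5: Briarlake=45 Dunmere=30 Juniper=43 → close Juniper (overflow 34)
  43÷2 = 21 each, +1 to first 1
Round 6: Briarlake=67 Dunmere=51 → close Briarlake (overflow 54)
  67÷1 = 67 each, +1 to first 0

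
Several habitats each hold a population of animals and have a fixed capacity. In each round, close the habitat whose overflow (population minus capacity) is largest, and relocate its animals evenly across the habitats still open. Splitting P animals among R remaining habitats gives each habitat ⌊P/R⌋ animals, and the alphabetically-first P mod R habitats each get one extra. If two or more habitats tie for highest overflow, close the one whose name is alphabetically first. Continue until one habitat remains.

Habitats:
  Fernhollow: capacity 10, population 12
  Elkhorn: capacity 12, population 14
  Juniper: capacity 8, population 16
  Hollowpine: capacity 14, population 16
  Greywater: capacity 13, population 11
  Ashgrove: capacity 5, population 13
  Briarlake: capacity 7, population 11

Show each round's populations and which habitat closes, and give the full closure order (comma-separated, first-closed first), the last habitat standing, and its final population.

Round 1: Ashgrove=13 Briarlake=11 Elkhorn=14 Fernhollow=12 Greywater=11 Hollowpine=16 Juniper=16 → close Ashgrove (overflow 8)
  13÷6 = 2 each, +1 to first 1
Round 2: Briarlake=14 Elkhorn=16 Fernhollow=14 Greywater=13 Hollowpine=18 Juniper=18 → close Juniper (overflow 10)
  18÷5 = 3 each, +1 to first 3
Round 3: Briarlake=18 Elkhorn=20 Fernhollow=18 Greywater=16 Hollowpine=21 → close Briarlake (overflow 11)
  18÷4 = 4 each, +1 to first 2
Round 4: Elkhorn=25 Fernhollow=23 Greywater=20 Hollowpine=25 → close Elkhorn (overflow 13)
  25÷3 = 8 each, +1 to first 1
Round 5: Fernhollow=32 Greywater=28 Hollowpine=33 → close Fernhollow (overflow 22)
  32÷2 = 16 each, +1 to first 0
Round 6: Greywater=44 Hollowpine=49 → close Hollowpine (overflow 35)
  49÷1 = 49 each, +1 to first 0

Closure order: Ashgrove, Juniper, Briarlake, Elkhorn, Fernhollow, Hollowpine
Last habitat: Greywater with 93 animals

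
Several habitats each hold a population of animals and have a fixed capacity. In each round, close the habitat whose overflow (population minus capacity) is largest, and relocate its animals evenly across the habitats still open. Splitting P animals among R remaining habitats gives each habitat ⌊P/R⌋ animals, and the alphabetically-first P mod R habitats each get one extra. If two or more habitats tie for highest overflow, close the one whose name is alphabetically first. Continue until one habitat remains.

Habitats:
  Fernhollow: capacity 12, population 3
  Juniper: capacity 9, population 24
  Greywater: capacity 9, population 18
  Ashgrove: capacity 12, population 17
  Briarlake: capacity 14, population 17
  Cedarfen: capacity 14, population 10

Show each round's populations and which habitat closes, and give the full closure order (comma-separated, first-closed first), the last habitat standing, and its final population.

Round 1: Ashgrove=17 Briarlake=17 Cedarfen=10 Fernhollow=3 Greywater=18 Juniper=24 → close Juniper (overflow 15)
  24÷5 = 4 each, +1 to first 4
Round 2: Ashgrove=22 Briarlake=22 Cedarfen=15 Fernhollow=8 Greywater=22 → close Greywater (overflow 13)
  22÷4 = 5 each, +1 to first 2
Round 3: Ashgrove=28 Briarlake=28 Cedarfen=20 Fernhollow=13 → close Ashgrove (overflow 16)
  28÷3 = 9 each, +1 to first 1
Round 4: Briarlake=38 Cedarfen=29 Fernhollow=22 → close Briarlake (overflow 24)
  38÷2 = 19 each, +1 to first 0
Round 5: Cedarfen=48 Fernhollow=41 → close Cedarfen (overflow 34)
  48÷1 = 48 each, +1 to first 0

Closure order: Juniper, Greywater, Ashgrove, Briarlake, Cedarfen
Last habitat: Fernhollow with 89 animals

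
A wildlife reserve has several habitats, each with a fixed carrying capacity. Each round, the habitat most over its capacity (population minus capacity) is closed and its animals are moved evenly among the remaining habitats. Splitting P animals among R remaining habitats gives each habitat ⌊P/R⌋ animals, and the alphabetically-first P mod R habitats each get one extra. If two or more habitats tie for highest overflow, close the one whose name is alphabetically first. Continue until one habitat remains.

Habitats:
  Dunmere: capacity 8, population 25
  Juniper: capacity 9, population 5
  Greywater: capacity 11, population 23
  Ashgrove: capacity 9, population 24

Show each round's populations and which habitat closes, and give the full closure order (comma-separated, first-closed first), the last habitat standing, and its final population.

Closure order: Dunmere, Ashgrove, Greywater
Last habitat: Juniper with 77 animals

Round 1: Ashgrove=24 Dunmere=25 Greywater=23 Juniper=5 → close Dunmere (overflow 17)
  25÷3 = 8 each, +1 to first 1
Round 2: Ashgrove=33 Greywater=31 Juniper=13 → close Ashgrove (overflow 24)
  33÷2 = 16 each, +1 to first 1
Round 3: Greywater=48 Juniper=29 → close Greywater (overflow 37)
  48÷1 = 48 each, +1 to first 0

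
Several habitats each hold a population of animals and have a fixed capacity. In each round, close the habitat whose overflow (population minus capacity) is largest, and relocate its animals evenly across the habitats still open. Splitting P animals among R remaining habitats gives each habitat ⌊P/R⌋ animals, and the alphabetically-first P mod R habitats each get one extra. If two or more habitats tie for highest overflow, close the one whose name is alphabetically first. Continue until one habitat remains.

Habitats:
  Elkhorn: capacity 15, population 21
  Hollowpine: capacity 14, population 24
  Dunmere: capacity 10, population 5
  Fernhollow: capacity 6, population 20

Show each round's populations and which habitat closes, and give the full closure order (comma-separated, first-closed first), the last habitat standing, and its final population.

Closure order: Fernhollow, Hollowpine, Elkhorn
Last habitat: Dunmere with 70 animals

Round 1: Dunmere=5 Elkhorn=21 Fernhollow=20 Hollowpine=24 → close Fernhollow (overflow 14)
  20÷3 = 6 each, +1 to first 2
Round 2: Dunmere=12 Elkhorn=28 Hollowpine=30 → close Hollowpine (overflow 16)
  30÷2 = 15 each, +1 to first 0
Round 3: Dunmere=27 Elkhorn=43 → close Elkhorn (overflow 28)
  43÷1 = 43 each, +1 to first 0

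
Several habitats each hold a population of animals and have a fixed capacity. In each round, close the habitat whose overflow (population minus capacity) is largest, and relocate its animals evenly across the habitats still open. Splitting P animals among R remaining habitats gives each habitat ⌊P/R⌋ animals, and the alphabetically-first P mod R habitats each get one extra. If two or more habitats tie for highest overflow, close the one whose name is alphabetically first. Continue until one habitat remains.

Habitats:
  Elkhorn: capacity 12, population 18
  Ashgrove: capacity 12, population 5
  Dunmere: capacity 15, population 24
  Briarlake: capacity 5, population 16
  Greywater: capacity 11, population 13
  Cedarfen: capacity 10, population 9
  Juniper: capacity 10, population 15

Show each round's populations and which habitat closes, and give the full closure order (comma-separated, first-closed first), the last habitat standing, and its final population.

Closure order: Briarlake, Dunmere, Elkhorn, Juniper, Cedarfen, Greywater
Last habitat: Ashgrove with 100 animals

Round 1: Ashgrove=5 Briarlake=16 Cedarfen=9 Dunmere=24 Elkhorn=18 Greywater=13 Juniper=15 → close Briarlake (overflow 11)
  16÷6 = 2 each, +1 to first 4
Round 2: Ashgrove=8 Cedarfen=12 Dunmere=27 Elkhorn=21 Greywater=15 Juniper=17 → close Dunmere (overflow 12)
  27÷5 = 5 each, +1 to first 2
Round 3: Ashgrove=14 Cedarfen=18 Elkhorn=26 Greywater=20 Juniper=22 → close Elkhorn (overflow 14)
  26÷4 = 6 each, +1 to first 2
Round 4: Ashgrove=21 Cedarfen=25 Greywater=26 Juniper=28 → close Juniper (overflow 18)
  28÷3 = 9 each, +1 to first 1
Round 5: Ashgrove=31 Cedarfen=34 Greywater=35 → close Cedarfen (overflow 24)
  34÷2 = 17 each, +1 to first 0
Round 6: Ashgrove=48 Greywater=52 → close Greywater (overflow 41)
  52÷1 = 52 each, +1 to first 0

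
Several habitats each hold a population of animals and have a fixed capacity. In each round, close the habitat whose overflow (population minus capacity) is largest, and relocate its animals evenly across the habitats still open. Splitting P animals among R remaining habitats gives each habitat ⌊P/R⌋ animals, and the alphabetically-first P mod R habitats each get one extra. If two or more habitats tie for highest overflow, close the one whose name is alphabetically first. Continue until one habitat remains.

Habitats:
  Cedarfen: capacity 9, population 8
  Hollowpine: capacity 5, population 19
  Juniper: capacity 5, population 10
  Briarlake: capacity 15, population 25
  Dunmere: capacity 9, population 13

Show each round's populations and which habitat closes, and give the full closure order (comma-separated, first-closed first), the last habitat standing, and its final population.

Closure order: Hollowpine, Briarlake, Dunmere, Juniper
Last habitat: Cedarfen with 75 animals

Round 1: Briarlake=25 Cedarfen=8 Dunmere=13 Hollowpine=19 Juniper=10 → close Hollowpine (overflow 14)
  19÷4 = 4 each, +1 to first 3
Round 2: Briarlake=30 Cedarfen=13 Dunmere=18 Juniper=14 → close Briarlake (overflow 15)
  30÷3 = 10 each, +1 to first 0
Round 3: Cedarfen=23 Dunmere=28 Juniper=24 → close Dunmere (overflow 19)
  28÷2 = 14 each, +1 to first 0
Round 4: Cedarfen=37 Juniper=38 → close Juniper (overflow 33)
  38÷1 = 38 each, +1 to first 0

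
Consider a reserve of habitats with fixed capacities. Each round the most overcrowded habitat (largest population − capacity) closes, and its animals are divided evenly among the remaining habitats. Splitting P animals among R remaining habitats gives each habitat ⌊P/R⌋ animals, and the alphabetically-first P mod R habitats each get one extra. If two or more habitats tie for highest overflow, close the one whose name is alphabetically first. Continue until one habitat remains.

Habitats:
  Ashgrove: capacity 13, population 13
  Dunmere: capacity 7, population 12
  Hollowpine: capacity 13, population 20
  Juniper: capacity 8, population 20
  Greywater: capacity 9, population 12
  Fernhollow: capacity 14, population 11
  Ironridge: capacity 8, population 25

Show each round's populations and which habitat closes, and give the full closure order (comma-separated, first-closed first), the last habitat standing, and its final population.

Closure order: Ironridge, Juniper, Hollowpine, Dunmere, Greywater, Ashgrove
Last habitat: Fernhollow with 113 animals

Round 1: Ashgrove=13 Dunmere=12 Fernhollow=11 Greywater=12 Hollowpine=20 Ironridge=25 Juniper=20 → close Ironridge (overflow 17)
  25÷6 = 4 each, +1 to first 1
Round 2: Ashgrove=18 Dunmere=16 Fernhollow=15 Greywater=16 Hollowpine=24 Juniper=24 → close Juniper (overflow 16)
  24÷5 = 4 each, +1 to first 4
Round 3: Ashgrove=23 Dunmere=21 Fernhollow=20 Greywater=21 Hollowpine=28 → close Hollowpine (overflow 15)
  28÷4 = 7 each, +1 to first 0
Round 4: Ashgrove=30 Dunmere=28 Fernhollow=27 Greywater=28 → close Dunmere (overflow 21)
  28÷3 = 9 each, +1 to first 1
Round 5: Ashgrove=40 Fernhollow=36 Greywater=37 → close Greywater (overflow 28)
  37÷2 = 18 each, +1 to first 1
Round 6: Ashgrove=59 Fernhollow=54 → close Ashgrove (overflow 46)
  59÷1 = 59 each, +1 to first 0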